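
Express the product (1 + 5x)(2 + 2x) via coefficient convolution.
Ascending coefficients: a = [1, 5], b = [2, 2]. c[0] = 1×2 = 2; c[1] = 1×2 + 5×2 = 12; c[2] = 5×2 = 10. Result coefficients: [2, 12, 10] → 2 + 12x + 10x^2

2 + 12x + 10x^2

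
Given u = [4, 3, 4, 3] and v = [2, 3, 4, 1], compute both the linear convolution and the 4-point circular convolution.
Linear: y_lin[0] = 4×2 = 8; y_lin[1] = 4×3 + 3×2 = 18; y_lin[2] = 4×4 + 3×3 + 4×2 = 33; y_lin[3] = 4×1 + 3×4 + 4×3 + 3×2 = 34; y_lin[4] = 3×1 + 4×4 + 3×3 = 28; y_lin[5] = 4×1 + 3×4 = 16; y_lin[6] = 3×1 = 3 → [8, 18, 33, 34, 28, 16, 3]. Circular (length 4): y[0] = 4×2 + 3×1 + 4×4 + 3×3 = 36; y[1] = 4×3 + 3×2 + 4×1 + 3×4 = 34; y[2] = 4×4 + 3×3 + 4×2 + 3×1 = 36; y[3] = 4×1 + 3×4 + 4×3 + 3×2 = 34 → [36, 34, 36, 34]

Linear: [8, 18, 33, 34, 28, 16, 3], Circular: [36, 34, 36, 34]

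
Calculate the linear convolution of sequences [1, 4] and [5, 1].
y[0] = 1×5 = 5; y[1] = 1×1 + 4×5 = 21; y[2] = 4×1 = 4

[5, 21, 4]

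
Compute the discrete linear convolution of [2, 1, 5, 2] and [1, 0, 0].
y[0] = 2×1 = 2; y[1] = 2×0 + 1×1 = 1; y[2] = 2×0 + 1×0 + 5×1 = 5; y[3] = 1×0 + 5×0 + 2×1 = 2; y[4] = 5×0 + 2×0 = 0; y[5] = 2×0 = 0

[2, 1, 5, 2, 0, 0]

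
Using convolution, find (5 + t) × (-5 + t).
Ascending coefficients: a = [5, 1], b = [-5, 1]. c[0] = 5×-5 = -25; c[1] = 5×1 + 1×-5 = 0; c[2] = 1×1 = 1. Result coefficients: [-25, 0, 1] → -25 + t^2

-25 + t^2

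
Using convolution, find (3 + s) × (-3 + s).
Ascending coefficients: a = [3, 1], b = [-3, 1]. c[0] = 3×-3 = -9; c[1] = 3×1 + 1×-3 = 0; c[2] = 1×1 = 1. Result coefficients: [-9, 0, 1] → -9 + s^2

-9 + s^2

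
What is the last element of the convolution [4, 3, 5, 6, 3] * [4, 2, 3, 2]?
Use y[k] = Σ_i a[i]·b[k-i] at k=7. y[7] = 3×2 = 6

6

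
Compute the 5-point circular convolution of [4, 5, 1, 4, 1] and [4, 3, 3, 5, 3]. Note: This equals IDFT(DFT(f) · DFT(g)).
Either evaluate y[k] = Σ_j f[j]·g[(k-j) mod 5] directly, or use IDFT(DFT(f) · DFT(g)). y[0] = 4×4 + 5×3 + 1×5 + 4×3 + 1×3 = 51; y[1] = 4×3 + 5×4 + 1×3 + 4×5 + 1×3 = 58; y[2] = 4×3 + 5×3 + 1×4 + 4×3 + 1×5 = 48; y[3] = 4×5 + 5×3 + 1×3 + 4×4 + 1×3 = 57; y[4] = 4×3 + 5×5 + 1×3 + 4×3 + 1×4 = 56. Result: [51, 58, 48, 57, 56]

[51, 58, 48, 57, 56]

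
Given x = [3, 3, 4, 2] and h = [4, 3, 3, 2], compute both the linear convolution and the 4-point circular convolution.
Linear: y_lin[0] = 3×4 = 12; y_lin[1] = 3×3 + 3×4 = 21; y_lin[2] = 3×3 + 3×3 + 4×4 = 34; y_lin[3] = 3×2 + 3×3 + 4×3 + 2×4 = 35; y_lin[4] = 3×2 + 4×3 + 2×3 = 24; y_lin[5] = 4×2 + 2×3 = 14; y_lin[6] = 2×2 = 4 → [12, 21, 34, 35, 24, 14, 4]. Circular (length 4): y[0] = 3×4 + 3×2 + 4×3 + 2×3 = 36; y[1] = 3×3 + 3×4 + 4×2 + 2×3 = 35; y[2] = 3×3 + 3×3 + 4×4 + 2×2 = 38; y[3] = 3×2 + 3×3 + 4×3 + 2×4 = 35 → [36, 35, 38, 35]

Linear: [12, 21, 34, 35, 24, 14, 4], Circular: [36, 35, 38, 35]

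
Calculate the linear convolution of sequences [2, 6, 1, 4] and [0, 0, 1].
y[0] = 2×0 = 0; y[1] = 2×0 + 6×0 = 0; y[2] = 2×1 + 6×0 + 1×0 = 2; y[3] = 6×1 + 1×0 + 4×0 = 6; y[4] = 1×1 + 4×0 = 1; y[5] = 4×1 = 4

[0, 0, 2, 6, 1, 4]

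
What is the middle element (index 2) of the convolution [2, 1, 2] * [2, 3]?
Use y[k] = Σ_i a[i]·b[k-i] at k=2. y[2] = 1×3 + 2×2 = 7

7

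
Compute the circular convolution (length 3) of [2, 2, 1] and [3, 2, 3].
Use y[k] = Σ_j u[j]·v[(k-j) mod 3]. y[0] = 2×3 + 2×3 + 1×2 = 14; y[1] = 2×2 + 2×3 + 1×3 = 13; y[2] = 2×3 + 2×2 + 1×3 = 13. Result: [14, 13, 13]

[14, 13, 13]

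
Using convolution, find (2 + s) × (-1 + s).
Ascending coefficients: a = [2, 1], b = [-1, 1]. c[0] = 2×-1 = -2; c[1] = 2×1 + 1×-1 = 1; c[2] = 1×1 = 1. Result coefficients: [-2, 1, 1] → -2 + s + s^2

-2 + s + s^2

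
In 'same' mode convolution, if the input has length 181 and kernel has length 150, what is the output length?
'Same' mode returns an output with the same length as the input: 181

181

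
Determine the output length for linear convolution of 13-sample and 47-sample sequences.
Linear/full convolution length: m + n - 1 = 13 + 47 - 1 = 59

59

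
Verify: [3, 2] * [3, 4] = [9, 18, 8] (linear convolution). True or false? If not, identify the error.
Recompute linear convolution of [3, 2] and [3, 4]: y[0] = 3×3 = 9; y[1] = 3×4 + 2×3 = 18; y[2] = 2×4 = 8 → [9, 18, 8]. Given [9, 18, 8] matches, so answer: Yes

Yes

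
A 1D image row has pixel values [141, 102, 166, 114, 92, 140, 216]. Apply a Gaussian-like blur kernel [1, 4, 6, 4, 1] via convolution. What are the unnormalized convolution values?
Convolve image row [141, 102, 166, 114, 92, 140, 216] with kernel [1, 4, 6, 4, 1]: y[0] = 141×1 = 141; y[1] = 141×4 + 102×1 = 666; y[2] = 141×6 + 102×4 + 166×1 = 1420; y[3] = 141×4 + 102×6 + 166×4 + 114×1 = 1954; y[4] = 141×1 + 102×4 + 166×6 + 114×4 + 92×1 = 2093; y[5] = 102×1 + 166×4 + 114×6 + 92×4 + 140×1 = 1958; y[6] = 166×1 + 114×4 + 92×6 + 140×4 + 216×1 = 1950; y[7] = 114×1 + 92×4 + 140×6 + 216×4 = 2186; y[8] = 92×1 + 140×4 + 216×6 = 1948; y[9] = 140×1 + 216×4 = 1004; y[10] = 216×1 = 216 → [141, 666, 1420, 1954, 2093, 1958, 1950, 2186, 1948, 1004, 216]. Normalization factor = sum(kernel) = 16.

[141, 666, 1420, 1954, 2093, 1958, 1950, 2186, 1948, 1004, 216]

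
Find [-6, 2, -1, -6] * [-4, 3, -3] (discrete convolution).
y[0] = -6×-4 = 24; y[1] = -6×3 + 2×-4 = -26; y[2] = -6×-3 + 2×3 + -1×-4 = 28; y[3] = 2×-3 + -1×3 + -6×-4 = 15; y[4] = -1×-3 + -6×3 = -15; y[5] = -6×-3 = 18

[24, -26, 28, 15, -15, 18]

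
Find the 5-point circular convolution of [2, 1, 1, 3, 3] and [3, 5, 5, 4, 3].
Use y[k] = Σ_j x[j]·h[(k-j) mod 5]. y[0] = 2×3 + 1×3 + 1×4 + 3×5 + 3×5 = 43; y[1] = 2×5 + 1×3 + 1×3 + 3×4 + 3×5 = 43; y[2] = 2×5 + 1×5 + 1×3 + 3×3 + 3×4 = 39; y[3] = 2×4 + 1×5 + 1×5 + 3×3 + 3×3 = 36; y[4] = 2×3 + 1×4 + 1×5 + 3×5 + 3×3 = 39. Result: [43, 43, 39, 36, 39]

[43, 43, 39, 36, 39]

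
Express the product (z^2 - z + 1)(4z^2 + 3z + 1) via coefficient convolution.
Ascending coefficients: a = [1, -1, 1], b = [1, 3, 4]. c[0] = 1×1 = 1; c[1] = 1×3 + -1×1 = 2; c[2] = 1×4 + -1×3 + 1×1 = 2; c[3] = -1×4 + 1×3 = -1; c[4] = 1×4 = 4. Result coefficients: [1, 2, 2, -1, 4] → 4z^4 - z^3 + 2z^2 + 2z + 1

4z^4 - z^3 + 2z^2 + 2z + 1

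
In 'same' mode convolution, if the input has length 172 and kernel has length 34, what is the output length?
'Same' mode returns an output with the same length as the input: 172

172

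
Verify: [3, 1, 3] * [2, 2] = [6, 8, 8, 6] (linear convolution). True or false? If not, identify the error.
Recompute linear convolution of [3, 1, 3] and [2, 2]: y[0] = 3×2 = 6; y[1] = 3×2 + 1×2 = 8; y[2] = 1×2 + 3×2 = 8; y[3] = 3×2 = 6 → [6, 8, 8, 6]. Given [6, 8, 8, 6] matches, so answer: Yes

Yes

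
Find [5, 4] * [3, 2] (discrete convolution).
y[0] = 5×3 = 15; y[1] = 5×2 + 4×3 = 22; y[2] = 4×2 = 8

[15, 22, 8]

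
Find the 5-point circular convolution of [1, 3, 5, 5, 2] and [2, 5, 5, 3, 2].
Use y[k] = Σ_j u[j]·v[(k-j) mod 5]. y[0] = 1×2 + 3×2 + 5×3 + 5×5 + 2×5 = 58; y[1] = 1×5 + 3×2 + 5×2 + 5×3 + 2×5 = 46; y[2] = 1×5 + 3×5 + 5×2 + 5×2 + 2×3 = 46; y[3] = 1×3 + 3×5 + 5×5 + 5×2 + 2×2 = 57; y[4] = 1×2 + 3×3 + 5×5 + 5×5 + 2×2 = 65. Result: [58, 46, 46, 57, 65]

[58, 46, 46, 57, 65]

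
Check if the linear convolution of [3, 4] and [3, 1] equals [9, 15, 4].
Recompute linear convolution of [3, 4] and [3, 1]: y[0] = 3×3 = 9; y[1] = 3×1 + 4×3 = 15; y[2] = 4×1 = 4 → [9, 15, 4]. Given [9, 15, 4] matches, so answer: Yes

Yes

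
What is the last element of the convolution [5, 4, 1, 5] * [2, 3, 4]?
Use y[k] = Σ_i a[i]·b[k-i] at k=5. y[5] = 5×4 = 20

20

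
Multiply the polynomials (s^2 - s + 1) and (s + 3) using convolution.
Ascending coefficients: a = [1, -1, 1], b = [3, 1]. c[0] = 1×3 = 3; c[1] = 1×1 + -1×3 = -2; c[2] = -1×1 + 1×3 = 2; c[3] = 1×1 = 1. Result coefficients: [3, -2, 2, 1] → s^3 + 2s^2 - 2s + 3

s^3 + 2s^2 - 2s + 3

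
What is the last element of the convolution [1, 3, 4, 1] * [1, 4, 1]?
Use y[k] = Σ_i a[i]·b[k-i] at k=5. y[5] = 1×1 = 1

1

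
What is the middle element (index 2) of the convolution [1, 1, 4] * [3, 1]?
Use y[k] = Σ_i a[i]·b[k-i] at k=2. y[2] = 1×1 + 4×3 = 13

13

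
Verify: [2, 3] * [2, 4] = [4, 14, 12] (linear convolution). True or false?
Recompute linear convolution of [2, 3] and [2, 4]: y[0] = 2×2 = 4; y[1] = 2×4 + 3×2 = 14; y[2] = 3×4 = 12 → [4, 14, 12]. Given [4, 14, 12] matches, so answer: Yes

Yes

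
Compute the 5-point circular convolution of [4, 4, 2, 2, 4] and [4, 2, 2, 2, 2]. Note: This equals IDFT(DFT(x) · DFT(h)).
Either evaluate y[k] = Σ_j x[j]·h[(k-j) mod 5] directly, or use IDFT(DFT(x) · DFT(h)). y[0] = 4×4 + 4×2 + 2×2 + 2×2 + 4×2 = 40; y[1] = 4×2 + 4×4 + 2×2 + 2×2 + 4×2 = 40; y[2] = 4×2 + 4×2 + 2×4 + 2×2 + 4×2 = 36; y[3] = 4×2 + 4×2 + 2×2 + 2×4 + 4×2 = 36; y[4] = 4×2 + 4×2 + 2×2 + 2×2 + 4×4 = 40. Result: [40, 40, 36, 36, 40]

[40, 40, 36, 36, 40]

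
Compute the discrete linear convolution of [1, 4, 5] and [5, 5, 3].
y[0] = 1×5 = 5; y[1] = 1×5 + 4×5 = 25; y[2] = 1×3 + 4×5 + 5×5 = 48; y[3] = 4×3 + 5×5 = 37; y[4] = 5×3 = 15

[5, 25, 48, 37, 15]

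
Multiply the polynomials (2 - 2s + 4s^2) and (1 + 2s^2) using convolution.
Ascending coefficients: a = [2, -2, 4], b = [1, 0, 2]. c[0] = 2×1 = 2; c[1] = 2×0 + -2×1 = -2; c[2] = 2×2 + -2×0 + 4×1 = 8; c[3] = -2×2 + 4×0 = -4; c[4] = 4×2 = 8. Result coefficients: [2, -2, 8, -4, 8] → 2 - 2s + 8s^2 - 4s^3 + 8s^4

2 - 2s + 8s^2 - 4s^3 + 8s^4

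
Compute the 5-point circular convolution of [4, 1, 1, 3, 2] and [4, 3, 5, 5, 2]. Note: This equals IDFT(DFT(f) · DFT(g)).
Either evaluate y[k] = Σ_j f[j]·g[(k-j) mod 5] directly, or use IDFT(DFT(f) · DFT(g)). y[0] = 4×4 + 1×2 + 1×5 + 3×5 + 2×3 = 44; y[1] = 4×3 + 1×4 + 1×2 + 3×5 + 2×5 = 43; y[2] = 4×5 + 1×3 + 1×4 + 3×2 + 2×5 = 43; y[3] = 4×5 + 1×5 + 1×3 + 3×4 + 2×2 = 44; y[4] = 4×2 + 1×5 + 1×5 + 3×3 + 2×4 = 35. Result: [44, 43, 43, 44, 35]

[44, 43, 43, 44, 35]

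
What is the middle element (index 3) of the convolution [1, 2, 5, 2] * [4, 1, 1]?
Use y[k] = Σ_i a[i]·b[k-i] at k=3. y[3] = 2×1 + 5×1 + 2×4 = 15

15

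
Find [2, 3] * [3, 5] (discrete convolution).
y[0] = 2×3 = 6; y[1] = 2×5 + 3×3 = 19; y[2] = 3×5 = 15

[6, 19, 15]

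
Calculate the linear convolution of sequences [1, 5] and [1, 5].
y[0] = 1×1 = 1; y[1] = 1×5 + 5×1 = 10; y[2] = 5×5 = 25

[1, 10, 25]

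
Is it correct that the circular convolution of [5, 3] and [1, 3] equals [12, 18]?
Recompute circular convolution of [5, 3] and [1, 3]: y[0] = 5×1 + 3×3 = 14; y[1] = 5×3 + 3×1 = 18 → [14, 18]. Compare to given [12, 18]: they differ at index 0: given 12, correct 14, so answer: No

No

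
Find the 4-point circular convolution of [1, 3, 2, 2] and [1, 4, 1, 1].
Use y[k] = Σ_j x[j]·h[(k-j) mod 4]. y[0] = 1×1 + 3×1 + 2×1 + 2×4 = 14; y[1] = 1×4 + 3×1 + 2×1 + 2×1 = 11; y[2] = 1×1 + 3×4 + 2×1 + 2×1 = 17; y[3] = 1×1 + 3×1 + 2×4 + 2×1 = 14. Result: [14, 11, 17, 14]

[14, 11, 17, 14]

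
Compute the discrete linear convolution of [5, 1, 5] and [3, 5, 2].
y[0] = 5×3 = 15; y[1] = 5×5 + 1×3 = 28; y[2] = 5×2 + 1×5 + 5×3 = 30; y[3] = 1×2 + 5×5 = 27; y[4] = 5×2 = 10

[15, 28, 30, 27, 10]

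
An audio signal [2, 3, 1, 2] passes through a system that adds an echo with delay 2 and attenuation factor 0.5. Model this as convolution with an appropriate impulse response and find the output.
Direct-path + delayed-attenuated-path model → impulse response h = [1, 0, 0.5] (1 at lag 0, 0.5 at lag 2). Output y[n] = x[n] + 0.5·x[n - 2] (with x[n] = 0 outside 0..3): y[0] = 2 + 0.5×0 = 2; y[1] = 3 + 0.5×0 = 3; y[2] = 1 + 0.5×2 = 2.0; y[3] = 2 + 0.5×3 = 3.5; y[4] = 0 + 0.5×1 = 0.5; y[5] = 0 + 0.5×2 = 1.0. So y = [2, 3, 2.0, 3.5, 0.5, 1.0]

[2, 3, 2.0, 3.5, 0.5, 1.0]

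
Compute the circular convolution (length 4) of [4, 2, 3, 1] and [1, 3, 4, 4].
Use y[k] = Σ_j f[j]·g[(k-j) mod 4]. y[0] = 4×1 + 2×4 + 3×4 + 1×3 = 27; y[1] = 4×3 + 2×1 + 3×4 + 1×4 = 30; y[2] = 4×4 + 2×3 + 3×1 + 1×4 = 29; y[3] = 4×4 + 2×4 + 3×3 + 1×1 = 34. Result: [27, 30, 29, 34]

[27, 30, 29, 34]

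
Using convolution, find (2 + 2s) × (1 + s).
Ascending coefficients: a = [2, 2], b = [1, 1]. c[0] = 2×1 = 2; c[1] = 2×1 + 2×1 = 4; c[2] = 2×1 = 2. Result coefficients: [2, 4, 2] → 2 + 4s + 2s^2

2 + 4s + 2s^2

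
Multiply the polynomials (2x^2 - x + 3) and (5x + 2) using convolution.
Ascending coefficients: a = [3, -1, 2], b = [2, 5]. c[0] = 3×2 = 6; c[1] = 3×5 + -1×2 = 13; c[2] = -1×5 + 2×2 = -1; c[3] = 2×5 = 10. Result coefficients: [6, 13, -1, 10] → 10x^3 - x^2 + 13x + 6

10x^3 - x^2 + 13x + 6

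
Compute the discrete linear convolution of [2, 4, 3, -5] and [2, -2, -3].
y[0] = 2×2 = 4; y[1] = 2×-2 + 4×2 = 4; y[2] = 2×-3 + 4×-2 + 3×2 = -8; y[3] = 4×-3 + 3×-2 + -5×2 = -28; y[4] = 3×-3 + -5×-2 = 1; y[5] = -5×-3 = 15

[4, 4, -8, -28, 1, 15]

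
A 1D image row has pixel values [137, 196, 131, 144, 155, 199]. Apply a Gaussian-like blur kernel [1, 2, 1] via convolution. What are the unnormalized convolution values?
Convolve image row [137, 196, 131, 144, 155, 199] with kernel [1, 2, 1]: y[0] = 137×1 = 137; y[1] = 137×2 + 196×1 = 470; y[2] = 137×1 + 196×2 + 131×1 = 660; y[3] = 196×1 + 131×2 + 144×1 = 602; y[4] = 131×1 + 144×2 + 155×1 = 574; y[5] = 144×1 + 155×2 + 199×1 = 653; y[6] = 155×1 + 199×2 = 553; y[7] = 199×1 = 199 → [137, 470, 660, 602, 574, 653, 553, 199]. Normalization factor = sum(kernel) = 4.

[137, 470, 660, 602, 574, 653, 553, 199]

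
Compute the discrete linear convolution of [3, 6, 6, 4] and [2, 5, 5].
y[0] = 3×2 = 6; y[1] = 3×5 + 6×2 = 27; y[2] = 3×5 + 6×5 + 6×2 = 57; y[3] = 6×5 + 6×5 + 4×2 = 68; y[4] = 6×5 + 4×5 = 50; y[5] = 4×5 = 20

[6, 27, 57, 68, 50, 20]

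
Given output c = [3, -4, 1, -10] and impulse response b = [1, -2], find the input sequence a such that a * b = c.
Deconvolve c=[3, -4, 1, -10] by b=[1, -2]. Since b[0]=1, solve forward: a[0] = c[0] / 1 = 3; a[1] = (c[1] - 3×-2) / 1 = 2; a[2] = (c[2] - 2×-2) / 1 = 5. So a = [3, 2, 5]. Check by forward convolution: c[0] = 3×1 = 3; c[1] = 3×-2 + 2×1 = -4; c[2] = 2×-2 + 5×1 = 1; c[3] = 5×-2 = -10

[3, 2, 5]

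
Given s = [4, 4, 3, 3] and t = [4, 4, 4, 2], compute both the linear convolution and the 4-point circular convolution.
Linear: y_lin[0] = 4×4 = 16; y_lin[1] = 4×4 + 4×4 = 32; y_lin[2] = 4×4 + 4×4 + 3×4 = 44; y_lin[3] = 4×2 + 4×4 + 3×4 + 3×4 = 48; y_lin[4] = 4×2 + 3×4 + 3×4 = 32; y_lin[5] = 3×2 + 3×4 = 18; y_lin[6] = 3×2 = 6 → [16, 32, 44, 48, 32, 18, 6]. Circular (length 4): y[0] = 4×4 + 4×2 + 3×4 + 3×4 = 48; y[1] = 4×4 + 4×4 + 3×2 + 3×4 = 50; y[2] = 4×4 + 4×4 + 3×4 + 3×2 = 50; y[3] = 4×2 + 4×4 + 3×4 + 3×4 = 48 → [48, 50, 50, 48]

Linear: [16, 32, 44, 48, 32, 18, 6], Circular: [48, 50, 50, 48]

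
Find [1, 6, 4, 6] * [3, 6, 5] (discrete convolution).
y[0] = 1×3 = 3; y[1] = 1×6 + 6×3 = 24; y[2] = 1×5 + 6×6 + 4×3 = 53; y[3] = 6×5 + 4×6 + 6×3 = 72; y[4] = 4×5 + 6×6 = 56; y[5] = 6×5 = 30

[3, 24, 53, 72, 56, 30]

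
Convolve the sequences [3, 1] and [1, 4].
y[0] = 3×1 = 3; y[1] = 3×4 + 1×1 = 13; y[2] = 1×4 = 4

[3, 13, 4]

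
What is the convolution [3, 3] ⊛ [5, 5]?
y[0] = 3×5 = 15; y[1] = 3×5 + 3×5 = 30; y[2] = 3×5 = 15

[15, 30, 15]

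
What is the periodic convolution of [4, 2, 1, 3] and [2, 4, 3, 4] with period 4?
Use y[k] = Σ_j f[j]·g[(k-j) mod 4]. y[0] = 4×2 + 2×4 + 1×3 + 3×4 = 31; y[1] = 4×4 + 2×2 + 1×4 + 3×3 = 33; y[2] = 4×3 + 2×4 + 1×2 + 3×4 = 34; y[3] = 4×4 + 2×3 + 1×4 + 3×2 = 32. Result: [31, 33, 34, 32]

[31, 33, 34, 32]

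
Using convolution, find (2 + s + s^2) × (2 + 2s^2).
Ascending coefficients: a = [2, 1, 1], b = [2, 0, 2]. c[0] = 2×2 = 4; c[1] = 2×0 + 1×2 = 2; c[2] = 2×2 + 1×0 + 1×2 = 6; c[3] = 1×2 + 1×0 = 2; c[4] = 1×2 = 2. Result coefficients: [4, 2, 6, 2, 2] → 4 + 2s + 6s^2 + 2s^3 + 2s^4

4 + 2s + 6s^2 + 2s^3 + 2s^4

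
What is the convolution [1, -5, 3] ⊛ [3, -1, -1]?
y[0] = 1×3 = 3; y[1] = 1×-1 + -5×3 = -16; y[2] = 1×-1 + -5×-1 + 3×3 = 13; y[3] = -5×-1 + 3×-1 = 2; y[4] = 3×-1 = -3

[3, -16, 13, 2, -3]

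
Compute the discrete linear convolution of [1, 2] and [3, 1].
y[0] = 1×3 = 3; y[1] = 1×1 + 2×3 = 7; y[2] = 2×1 = 2

[3, 7, 2]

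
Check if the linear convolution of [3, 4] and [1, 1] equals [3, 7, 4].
Recompute linear convolution of [3, 4] and [1, 1]: y[0] = 3×1 = 3; y[1] = 3×1 + 4×1 = 7; y[2] = 4×1 = 4 → [3, 7, 4]. Given [3, 7, 4] matches, so answer: Yes

Yes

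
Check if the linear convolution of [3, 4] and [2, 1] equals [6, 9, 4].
Recompute linear convolution of [3, 4] and [2, 1]: y[0] = 3×2 = 6; y[1] = 3×1 + 4×2 = 11; y[2] = 4×1 = 4 → [6, 11, 4]. Compare to given [6, 9, 4]: they differ at index 1: given 9, correct 11, so answer: No

No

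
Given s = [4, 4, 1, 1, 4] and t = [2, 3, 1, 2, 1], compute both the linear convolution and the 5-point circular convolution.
Linear: y_lin[0] = 4×2 = 8; y_lin[1] = 4×3 + 4×2 = 20; y_lin[2] = 4×1 + 4×3 + 1×2 = 18; y_lin[3] = 4×2 + 4×1 + 1×3 + 1×2 = 17; y_lin[4] = 4×1 + 4×2 + 1×1 + 1×3 + 4×2 = 24; y_lin[5] = 4×1 + 1×2 + 1×1 + 4×3 = 19; y_lin[6] = 1×1 + 1×2 + 4×1 = 7; y_lin[7] = 1×1 + 4×2 = 9; y_lin[8] = 4×1 = 4 → [8, 20, 18, 17, 24, 19, 7, 9, 4]. Circular (length 5): y[0] = 4×2 + 4×1 + 1×2 + 1×1 + 4×3 = 27; y[1] = 4×3 + 4×2 + 1×1 + 1×2 + 4×1 = 27; y[2] = 4×1 + 4×3 + 1×2 + 1×1 + 4×2 = 27; y[3] = 4×2 + 4×1 + 1×3 + 1×2 + 4×1 = 21; y[4] = 4×1 + 4×2 + 1×1 + 1×3 + 4×2 = 24 → [27, 27, 27, 21, 24]

Linear: [8, 20, 18, 17, 24, 19, 7, 9, 4], Circular: [27, 27, 27, 21, 24]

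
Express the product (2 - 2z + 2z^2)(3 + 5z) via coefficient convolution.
Ascending coefficients: a = [2, -2, 2], b = [3, 5]. c[0] = 2×3 = 6; c[1] = 2×5 + -2×3 = 4; c[2] = -2×5 + 2×3 = -4; c[3] = 2×5 = 10. Result coefficients: [6, 4, -4, 10] → 6 + 4z - 4z^2 + 10z^3

6 + 4z - 4z^2 + 10z^3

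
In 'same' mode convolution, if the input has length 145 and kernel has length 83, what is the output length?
'Same' mode returns an output with the same length as the input: 145

145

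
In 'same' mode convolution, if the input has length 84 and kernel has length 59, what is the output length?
'Same' mode returns an output with the same length as the input: 84

84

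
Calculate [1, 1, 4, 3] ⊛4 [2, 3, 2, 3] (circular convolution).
Use y[k] = Σ_j a[j]·b[(k-j) mod 4]. y[0] = 1×2 + 1×3 + 4×2 + 3×3 = 22; y[1] = 1×3 + 1×2 + 4×3 + 3×2 = 23; y[2] = 1×2 + 1×3 + 4×2 + 3×3 = 22; y[3] = 1×3 + 1×2 + 4×3 + 3×2 = 23. Result: [22, 23, 22, 23]

[22, 23, 22, 23]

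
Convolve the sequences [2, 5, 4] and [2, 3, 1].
y[0] = 2×2 = 4; y[1] = 2×3 + 5×2 = 16; y[2] = 2×1 + 5×3 + 4×2 = 25; y[3] = 5×1 + 4×3 = 17; y[4] = 4×1 = 4

[4, 16, 25, 17, 4]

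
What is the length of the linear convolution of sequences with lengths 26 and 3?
Linear/full convolution length: m + n - 1 = 26 + 3 - 1 = 28

28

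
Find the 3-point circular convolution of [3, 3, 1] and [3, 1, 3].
Use y[k] = Σ_j x[j]·h[(k-j) mod 3]. y[0] = 3×3 + 3×3 + 1×1 = 19; y[1] = 3×1 + 3×3 + 1×3 = 15; y[2] = 3×3 + 3×1 + 1×3 = 15. Result: [19, 15, 15]

[19, 15, 15]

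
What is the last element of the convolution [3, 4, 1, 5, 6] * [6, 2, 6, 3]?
Use y[k] = Σ_i a[i]·b[k-i] at k=7. y[7] = 6×3 = 18

18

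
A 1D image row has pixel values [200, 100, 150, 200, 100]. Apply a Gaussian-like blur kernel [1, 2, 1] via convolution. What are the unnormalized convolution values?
Convolve image row [200, 100, 150, 200, 100] with kernel [1, 2, 1]: y[0] = 200×1 = 200; y[1] = 200×2 + 100×1 = 500; y[2] = 200×1 + 100×2 + 150×1 = 550; y[3] = 100×1 + 150×2 + 200×1 = 600; y[4] = 150×1 + 200×2 + 100×1 = 650; y[5] = 200×1 + 100×2 = 400; y[6] = 100×1 = 100 → [200, 500, 550, 600, 650, 400, 100]. Normalization factor = sum(kernel) = 4.

[200, 500, 550, 600, 650, 400, 100]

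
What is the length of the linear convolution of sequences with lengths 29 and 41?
Linear/full convolution length: m + n - 1 = 29 + 41 - 1 = 69

69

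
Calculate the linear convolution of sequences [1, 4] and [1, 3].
y[0] = 1×1 = 1; y[1] = 1×3 + 4×1 = 7; y[2] = 4×3 = 12

[1, 7, 12]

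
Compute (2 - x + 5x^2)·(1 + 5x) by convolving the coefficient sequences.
Ascending coefficients: a = [2, -1, 5], b = [1, 5]. c[0] = 2×1 = 2; c[1] = 2×5 + -1×1 = 9; c[2] = -1×5 + 5×1 = 0; c[3] = 5×5 = 25. Result coefficients: [2, 9, 0, 25] → 2 + 9x + 25x^3

2 + 9x + 25x^3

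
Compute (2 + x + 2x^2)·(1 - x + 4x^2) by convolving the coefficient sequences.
Ascending coefficients: a = [2, 1, 2], b = [1, -1, 4]. c[0] = 2×1 = 2; c[1] = 2×-1 + 1×1 = -1; c[2] = 2×4 + 1×-1 + 2×1 = 9; c[3] = 1×4 + 2×-1 = 2; c[4] = 2×4 = 8. Result coefficients: [2, -1, 9, 2, 8] → 2 - x + 9x^2 + 2x^3 + 8x^4

2 - x + 9x^2 + 2x^3 + 8x^4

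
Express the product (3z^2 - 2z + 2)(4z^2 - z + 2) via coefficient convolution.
Ascending coefficients: a = [2, -2, 3], b = [2, -1, 4]. c[0] = 2×2 = 4; c[1] = 2×-1 + -2×2 = -6; c[2] = 2×4 + -2×-1 + 3×2 = 16; c[3] = -2×4 + 3×-1 = -11; c[4] = 3×4 = 12. Result coefficients: [4, -6, 16, -11, 12] → 12z^4 - 11z^3 + 16z^2 - 6z + 4

12z^4 - 11z^3 + 16z^2 - 6z + 4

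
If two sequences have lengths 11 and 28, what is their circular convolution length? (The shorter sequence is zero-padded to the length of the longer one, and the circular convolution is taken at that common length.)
Circular convolution (zero-padding the shorter input) has length max(m, n) = max(11, 28) = 28

28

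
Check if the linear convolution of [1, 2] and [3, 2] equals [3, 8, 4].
Recompute linear convolution of [1, 2] and [3, 2]: y[0] = 1×3 = 3; y[1] = 1×2 + 2×3 = 8; y[2] = 2×2 = 4 → [3, 8, 4]. Given [3, 8, 4] matches, so answer: Yes

Yes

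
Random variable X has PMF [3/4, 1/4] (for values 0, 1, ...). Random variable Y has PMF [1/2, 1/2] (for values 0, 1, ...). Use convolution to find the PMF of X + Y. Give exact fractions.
P(X+Y=k) = Σ_i P(X=i)·P(Y=k-i) — a convolution of [3/4, 1/4] and [1/2, 1/2]. P(X+Y=0) = (3/4)×(1/2) = 3/8; P(X+Y=1) = (3/4)×(1/2) + (1/4)×(1/2) = 3/8 + 1/8 = 1/2; P(X+Y=2) = (1/4)×(1/2) = 1/8. PMF: [3/8, 1/2, 1/8] (sums to 1 ✓)

[3/8, 1/2, 1/8]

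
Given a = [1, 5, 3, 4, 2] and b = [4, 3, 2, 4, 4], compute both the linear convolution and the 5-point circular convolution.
Linear: y_lin[0] = 1×4 = 4; y_lin[1] = 1×3 + 5×4 = 23; y_lin[2] = 1×2 + 5×3 + 3×4 = 29; y_lin[3] = 1×4 + 5×2 + 3×3 + 4×4 = 39; y_lin[4] = 1×4 + 5×4 + 3×2 + 4×3 + 2×4 = 50; y_lin[5] = 5×4 + 3×4 + 4×2 + 2×3 = 46; y_lin[6] = 3×4 + 4×4 + 2×2 = 32; y_lin[7] = 4×4 + 2×4 = 24; y_lin[8] = 2×4 = 8 → [4, 23, 29, 39, 50, 46, 32, 24, 8]. Circular (length 5): y[0] = 1×4 + 5×4 + 3×4 + 4×2 + 2×3 = 50; y[1] = 1×3 + 5×4 + 3×4 + 4×4 + 2×2 = 55; y[2] = 1×2 + 5×3 + 3×4 + 4×4 + 2×4 = 53; y[3] = 1×4 + 5×2 + 3×3 + 4×4 + 2×4 = 47; y[4] = 1×4 + 5×4 + 3×2 + 4×3 + 2×4 = 50 → [50, 55, 53, 47, 50]

Linear: [4, 23, 29, 39, 50, 46, 32, 24, 8], Circular: [50, 55, 53, 47, 50]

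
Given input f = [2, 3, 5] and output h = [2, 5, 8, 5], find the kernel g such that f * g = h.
Output length 4 = len(f) + len(g) - 1 ⇒ len(g) = 2. Solve g forward using g[k] = (h[k] - Σ_{i≥1} f[i]·g[k-i]) / f[0]: g[0] = h[0] / f[0] = 2 / 2 = 1; g[1] = (h[1] - 3×1) / f[0] = (5 - 3×1) / 2 = 1. So g = [1, 1]. Forward-check [2, 3, 5] * [1, 1]: h[0] = 2×1 = 2; h[1] = 2×1 + 3×1 = 5; h[2] = 3×1 + 5×1 = 8; h[3] = 5×1 = 5 → [2, 5, 8, 5] ✓

[1, 1]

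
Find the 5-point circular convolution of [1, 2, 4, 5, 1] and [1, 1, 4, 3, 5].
Use y[k] = Σ_j f[j]·g[(k-j) mod 5]. y[0] = 1×1 + 2×5 + 4×3 + 5×4 + 1×1 = 44; y[1] = 1×1 + 2×1 + 4×5 + 5×3 + 1×4 = 42; y[2] = 1×4 + 2×1 + 4×1 + 5×5 + 1×3 = 38; y[3] = 1×3 + 2×4 + 4×1 + 5×1 + 1×5 = 25; y[4] = 1×5 + 2×3 + 4×4 + 5×1 + 1×1 = 33. Result: [44, 42, 38, 25, 33]

[44, 42, 38, 25, 33]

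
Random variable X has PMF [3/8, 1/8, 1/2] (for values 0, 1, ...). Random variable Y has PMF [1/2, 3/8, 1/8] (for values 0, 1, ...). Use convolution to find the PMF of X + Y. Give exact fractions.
P(X+Y=k) = Σ_i P(X=i)·P(Y=k-i) — a convolution of [3/8, 1/8, 1/2] and [1/2, 3/8, 1/8]. P(X+Y=0) = (3/8)×(1/2) = 3/16; P(X+Y=1) = (3/8)×(3/8) + (1/8)×(1/2) = 9/64 + 1/16 = 13/64; P(X+Y=2) = (3/8)×(1/8) + (1/8)×(3/8) + (1/2)×(1/2) = 3/64 + 3/64 + 1/4 = 11/32; P(X+Y=3) = (1/8)×(1/8) + (1/2)×(3/8) = 1/64 + 3/16 = 13/64; P(X+Y=4) = (1/2)×(1/8) = 1/16. PMF: [3/16, 13/64, 11/32, 13/64, 1/16] (sums to 1 ✓)

[3/16, 13/64, 11/32, 13/64, 1/16]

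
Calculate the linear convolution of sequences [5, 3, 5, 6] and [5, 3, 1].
y[0] = 5×5 = 25; y[1] = 5×3 + 3×5 = 30; y[2] = 5×1 + 3×3 + 5×5 = 39; y[3] = 3×1 + 5×3 + 6×5 = 48; y[4] = 5×1 + 6×3 = 23; y[5] = 6×1 = 6

[25, 30, 39, 48, 23, 6]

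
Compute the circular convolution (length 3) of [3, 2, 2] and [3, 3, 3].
Use y[k] = Σ_j s[j]·t[(k-j) mod 3]. y[0] = 3×3 + 2×3 + 2×3 = 21; y[1] = 3×3 + 2×3 + 2×3 = 21; y[2] = 3×3 + 2×3 + 2×3 = 21. Result: [21, 21, 21]

[21, 21, 21]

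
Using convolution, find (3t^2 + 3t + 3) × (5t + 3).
Ascending coefficients: a = [3, 3, 3], b = [3, 5]. c[0] = 3×3 = 9; c[1] = 3×5 + 3×3 = 24; c[2] = 3×5 + 3×3 = 24; c[3] = 3×5 = 15. Result coefficients: [9, 24, 24, 15] → 15t^3 + 24t^2 + 24t + 9

15t^3 + 24t^2 + 24t + 9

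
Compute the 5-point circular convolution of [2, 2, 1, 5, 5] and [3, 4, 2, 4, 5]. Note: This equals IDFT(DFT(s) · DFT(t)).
Either evaluate y[k] = Σ_j s[j]·t[(k-j) mod 5] directly, or use IDFT(DFT(s) · DFT(t)). y[0] = 2×3 + 2×5 + 1×4 + 5×2 + 5×4 = 50; y[1] = 2×4 + 2×3 + 1×5 + 5×4 + 5×2 = 49; y[2] = 2×2 + 2×4 + 1×3 + 5×5 + 5×4 = 60; y[3] = 2×4 + 2×2 + 1×4 + 5×3 + 5×5 = 56; y[4] = 2×5 + 2×4 + 1×2 + 5×4 + 5×3 = 55. Result: [50, 49, 60, 56, 55]

[50, 49, 60, 56, 55]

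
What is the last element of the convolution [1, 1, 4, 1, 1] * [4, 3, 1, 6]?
Use y[k] = Σ_i a[i]·b[k-i] at k=7. y[7] = 1×6 = 6

6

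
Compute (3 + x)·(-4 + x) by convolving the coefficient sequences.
Ascending coefficients: a = [3, 1], b = [-4, 1]. c[0] = 3×-4 = -12; c[1] = 3×1 + 1×-4 = -1; c[2] = 1×1 = 1. Result coefficients: [-12, -1, 1] → -12 - x + x^2

-12 - x + x^2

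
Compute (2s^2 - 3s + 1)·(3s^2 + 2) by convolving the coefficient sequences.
Ascending coefficients: a = [1, -3, 2], b = [2, 0, 3]. c[0] = 1×2 = 2; c[1] = 1×0 + -3×2 = -6; c[2] = 1×3 + -3×0 + 2×2 = 7; c[3] = -3×3 + 2×0 = -9; c[4] = 2×3 = 6. Result coefficients: [2, -6, 7, -9, 6] → 6s^4 - 9s^3 + 7s^2 - 6s + 2

6s^4 - 9s^3 + 7s^2 - 6s + 2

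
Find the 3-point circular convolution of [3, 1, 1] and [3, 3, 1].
Use y[k] = Σ_j s[j]·t[(k-j) mod 3]. y[0] = 3×3 + 1×1 + 1×3 = 13; y[1] = 3×3 + 1×3 + 1×1 = 13; y[2] = 3×1 + 1×3 + 1×3 = 9. Result: [13, 13, 9]

[13, 13, 9]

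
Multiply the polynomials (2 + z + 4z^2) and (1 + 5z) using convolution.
Ascending coefficients: a = [2, 1, 4], b = [1, 5]. c[0] = 2×1 = 2; c[1] = 2×5 + 1×1 = 11; c[2] = 1×5 + 4×1 = 9; c[3] = 4×5 = 20. Result coefficients: [2, 11, 9, 20] → 2 + 11z + 9z^2 + 20z^3

2 + 11z + 9z^2 + 20z^3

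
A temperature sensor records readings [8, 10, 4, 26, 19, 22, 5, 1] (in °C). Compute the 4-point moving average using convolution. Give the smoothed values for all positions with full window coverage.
4-point moving average kernel = [1, 1, 1, 1]. Apply in 'valid' mode (full window coverage): avg[0] = (8 + 10 + 4 + 26) / 4 = 12.0; avg[1] = (10 + 4 + 26 + 19) / 4 = 14.75; avg[2] = (4 + 26 + 19 + 22) / 4 = 17.75; avg[3] = (26 + 19 + 22 + 5) / 4 = 18.0; avg[4] = (19 + 22 + 5 + 1) / 4 = 11.75. Smoothed values: [12.0, 14.75, 17.75, 18.0, 11.75]

[12.0, 14.75, 17.75, 18.0, 11.75]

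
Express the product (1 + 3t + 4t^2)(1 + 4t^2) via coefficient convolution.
Ascending coefficients: a = [1, 3, 4], b = [1, 0, 4]. c[0] = 1×1 = 1; c[1] = 1×0 + 3×1 = 3; c[2] = 1×4 + 3×0 + 4×1 = 8; c[3] = 3×4 + 4×0 = 12; c[4] = 4×4 = 16. Result coefficients: [1, 3, 8, 12, 16] → 1 + 3t + 8t^2 + 12t^3 + 16t^4

1 + 3t + 8t^2 + 12t^3 + 16t^4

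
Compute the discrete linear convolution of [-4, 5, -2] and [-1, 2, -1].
y[0] = -4×-1 = 4; y[1] = -4×2 + 5×-1 = -13; y[2] = -4×-1 + 5×2 + -2×-1 = 16; y[3] = 5×-1 + -2×2 = -9; y[4] = -2×-1 = 2

[4, -13, 16, -9, 2]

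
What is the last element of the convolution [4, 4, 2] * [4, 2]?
Use y[k] = Σ_i a[i]·b[k-i] at k=3. y[3] = 2×2 = 4

4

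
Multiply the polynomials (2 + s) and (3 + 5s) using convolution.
Ascending coefficients: a = [2, 1], b = [3, 5]. c[0] = 2×3 = 6; c[1] = 2×5 + 1×3 = 13; c[2] = 1×5 = 5. Result coefficients: [6, 13, 5] → 6 + 13s + 5s^2

6 + 13s + 5s^2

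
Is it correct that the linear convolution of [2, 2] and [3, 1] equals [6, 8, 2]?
Recompute linear convolution of [2, 2] and [3, 1]: y[0] = 2×3 = 6; y[1] = 2×1 + 2×3 = 8; y[2] = 2×1 = 2 → [6, 8, 2]. Given [6, 8, 2] matches, so answer: Yes

Yes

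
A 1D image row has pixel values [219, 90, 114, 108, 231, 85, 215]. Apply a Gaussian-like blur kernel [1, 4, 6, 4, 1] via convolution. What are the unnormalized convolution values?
Convolve image row [219, 90, 114, 108, 231, 85, 215] with kernel [1, 4, 6, 4, 1]: y[0] = 219×1 = 219; y[1] = 219×4 + 90×1 = 966; y[2] = 219×6 + 90×4 + 114×1 = 1788; y[3] = 219×4 + 90×6 + 114×4 + 108×1 = 1980; y[4] = 219×1 + 90×4 + 114×6 + 108×4 + 231×1 = 1926; y[5] = 90×1 + 114×4 + 108×6 + 231×4 + 85×1 = 2203; y[6] = 114×1 + 108×4 + 231×6 + 85×4 + 215×1 = 2487; y[7] = 108×1 + 231×4 + 85×6 + 215×4 = 2402; y[8] = 231×1 + 85×4 + 215×6 = 1861; y[9] = 85×1 + 215×4 = 945; y[10] = 215×1 = 215 → [219, 966, 1788, 1980, 1926, 2203, 2487, 2402, 1861, 945, 215]. Normalization factor = sum(kernel) = 16.

[219, 966, 1788, 1980, 1926, 2203, 2487, 2402, 1861, 945, 215]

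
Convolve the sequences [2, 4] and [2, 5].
y[0] = 2×2 = 4; y[1] = 2×5 + 4×2 = 18; y[2] = 4×5 = 20

[4, 18, 20]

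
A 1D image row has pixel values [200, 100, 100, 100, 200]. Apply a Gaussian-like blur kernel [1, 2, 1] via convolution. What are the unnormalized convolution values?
Convolve image row [200, 100, 100, 100, 200] with kernel [1, 2, 1]: y[0] = 200×1 = 200; y[1] = 200×2 + 100×1 = 500; y[2] = 200×1 + 100×2 + 100×1 = 500; y[3] = 100×1 + 100×2 + 100×1 = 400; y[4] = 100×1 + 100×2 + 200×1 = 500; y[5] = 100×1 + 200×2 = 500; y[6] = 200×1 = 200 → [200, 500, 500, 400, 500, 500, 200]. Normalization factor = sum(kernel) = 4.

[200, 500, 500, 400, 500, 500, 200]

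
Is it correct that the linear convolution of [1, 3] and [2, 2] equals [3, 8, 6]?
Recompute linear convolution of [1, 3] and [2, 2]: y[0] = 1×2 = 2; y[1] = 1×2 + 3×2 = 8; y[2] = 3×2 = 6 → [2, 8, 6]. Compare to given [3, 8, 6]: they differ at index 0: given 3, correct 2, so answer: No

No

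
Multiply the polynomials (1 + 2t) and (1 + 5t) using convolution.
Ascending coefficients: a = [1, 2], b = [1, 5]. c[0] = 1×1 = 1; c[1] = 1×5 + 2×1 = 7; c[2] = 2×5 = 10. Result coefficients: [1, 7, 10] → 1 + 7t + 10t^2

1 + 7t + 10t^2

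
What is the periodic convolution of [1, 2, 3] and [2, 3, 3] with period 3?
Use y[k] = Σ_j s[j]·t[(k-j) mod 3]. y[0] = 1×2 + 2×3 + 3×3 = 17; y[1] = 1×3 + 2×2 + 3×3 = 16; y[2] = 1×3 + 2×3 + 3×2 = 15. Result: [17, 16, 15]

[17, 16, 15]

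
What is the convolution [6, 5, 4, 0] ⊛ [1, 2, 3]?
y[0] = 6×1 = 6; y[1] = 6×2 + 5×1 = 17; y[2] = 6×3 + 5×2 + 4×1 = 32; y[3] = 5×3 + 4×2 + 0×1 = 23; y[4] = 4×3 + 0×2 = 12; y[5] = 0×3 = 0

[6, 17, 32, 23, 12, 0]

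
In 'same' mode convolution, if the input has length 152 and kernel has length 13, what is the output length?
'Same' mode returns an output with the same length as the input: 152

152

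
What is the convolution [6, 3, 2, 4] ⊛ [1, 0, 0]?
y[0] = 6×1 = 6; y[1] = 6×0 + 3×1 = 3; y[2] = 6×0 + 3×0 + 2×1 = 2; y[3] = 3×0 + 2×0 + 4×1 = 4; y[4] = 2×0 + 4×0 = 0; y[5] = 4×0 = 0

[6, 3, 2, 4, 0, 0]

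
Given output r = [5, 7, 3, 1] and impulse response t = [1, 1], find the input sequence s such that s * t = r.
Deconvolve r=[5, 7, 3, 1] by t=[1, 1]. Since t[0]=1, solve forward: s[0] = r[0] / 1 = 5; s[1] = (r[1] - 5×1) / 1 = 2; s[2] = (r[2] - 2×1) / 1 = 1. So s = [5, 2, 1]. Check by forward convolution: r[0] = 5×1 = 5; r[1] = 5×1 + 2×1 = 7; r[2] = 2×1 + 1×1 = 3; r[3] = 1×1 = 1

[5, 2, 1]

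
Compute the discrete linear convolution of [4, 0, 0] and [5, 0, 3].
y[0] = 4×5 = 20; y[1] = 4×0 + 0×5 = 0; y[2] = 4×3 + 0×0 + 0×5 = 12; y[3] = 0×3 + 0×0 = 0; y[4] = 0×3 = 0

[20, 0, 12, 0, 0]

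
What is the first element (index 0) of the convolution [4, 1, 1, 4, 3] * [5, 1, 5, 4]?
Use y[k] = Σ_i a[i]·b[k-i] at k=0. y[0] = 4×5 = 20

20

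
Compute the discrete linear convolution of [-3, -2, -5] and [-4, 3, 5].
y[0] = -3×-4 = 12; y[1] = -3×3 + -2×-4 = -1; y[2] = -3×5 + -2×3 + -5×-4 = -1; y[3] = -2×5 + -5×3 = -25; y[4] = -5×5 = -25

[12, -1, -1, -25, -25]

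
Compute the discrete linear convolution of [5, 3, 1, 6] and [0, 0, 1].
y[0] = 5×0 = 0; y[1] = 5×0 + 3×0 = 0; y[2] = 5×1 + 3×0 + 1×0 = 5; y[3] = 3×1 + 1×0 + 6×0 = 3; y[4] = 1×1 + 6×0 = 1; y[5] = 6×1 = 6

[0, 0, 5, 3, 1, 6]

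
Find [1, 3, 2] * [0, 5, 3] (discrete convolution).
y[0] = 1×0 = 0; y[1] = 1×5 + 3×0 = 5; y[2] = 1×3 + 3×5 + 2×0 = 18; y[3] = 3×3 + 2×5 = 19; y[4] = 2×3 = 6

[0, 5, 18, 19, 6]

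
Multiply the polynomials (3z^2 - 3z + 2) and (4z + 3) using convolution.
Ascending coefficients: a = [2, -3, 3], b = [3, 4]. c[0] = 2×3 = 6; c[1] = 2×4 + -3×3 = -1; c[2] = -3×4 + 3×3 = -3; c[3] = 3×4 = 12. Result coefficients: [6, -1, -3, 12] → 12z^3 - 3z^2 - z + 6

12z^3 - 3z^2 - z + 6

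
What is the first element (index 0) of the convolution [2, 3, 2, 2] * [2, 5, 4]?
Use y[k] = Σ_i a[i]·b[k-i] at k=0. y[0] = 2×2 = 4

4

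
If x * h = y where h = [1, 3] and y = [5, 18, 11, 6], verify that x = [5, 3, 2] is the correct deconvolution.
Forward-compute [5, 3, 2] * [1, 3]: y[0] = 5×1 = 5; y[1] = 5×3 + 3×1 = 18; y[2] = 3×3 + 2×1 = 11; y[3] = 2×3 = 6 → [5, 18, 11, 6]. Matches given y = [5, 18, 11, 6], so verified.

Verified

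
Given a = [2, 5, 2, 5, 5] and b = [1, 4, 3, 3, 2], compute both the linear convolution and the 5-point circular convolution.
Linear: y_lin[0] = 2×1 = 2; y_lin[1] = 2×4 + 5×1 = 13; y_lin[2] = 2×3 + 5×4 + 2×1 = 28; y_lin[3] = 2×3 + 5×3 + 2×4 + 5×1 = 34; y_lin[4] = 2×2 + 5×3 + 2×3 + 5×4 + 5×1 = 50; y_lin[5] = 5×2 + 2×3 + 5×3 + 5×4 = 51; y_lin[6] = 2×2 + 5×3 + 5×3 = 34; y_lin[7] = 5×2 + 5×3 = 25; y_lin[8] = 5×2 = 10 → [2, 13, 28, 34, 50, 51, 34, 25, 10]. Circular (length 5): y[0] = 2×1 + 5×2 + 2×3 + 5×3 + 5×4 = 53; y[1] = 2×4 + 5×1 + 2×2 + 5×3 + 5×3 = 47; y[2] = 2×3 + 5×4 + 2×1 + 5×2 + 5×3 = 53; y[3] = 2×3 + 5×3 + 2×4 + 5×1 + 5×2 = 44; y[4] = 2×2 + 5×3 + 2×3 + 5×4 + 5×1 = 50 → [53, 47, 53, 44, 50]

Linear: [2, 13, 28, 34, 50, 51, 34, 25, 10], Circular: [53, 47, 53, 44, 50]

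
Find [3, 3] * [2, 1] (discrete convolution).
y[0] = 3×2 = 6; y[1] = 3×1 + 3×2 = 9; y[2] = 3×1 = 3

[6, 9, 3]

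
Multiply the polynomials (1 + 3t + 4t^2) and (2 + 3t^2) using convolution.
Ascending coefficients: a = [1, 3, 4], b = [2, 0, 3]. c[0] = 1×2 = 2; c[1] = 1×0 + 3×2 = 6; c[2] = 1×3 + 3×0 + 4×2 = 11; c[3] = 3×3 + 4×0 = 9; c[4] = 4×3 = 12. Result coefficients: [2, 6, 11, 9, 12] → 2 + 6t + 11t^2 + 9t^3 + 12t^4

2 + 6t + 11t^2 + 9t^3 + 12t^4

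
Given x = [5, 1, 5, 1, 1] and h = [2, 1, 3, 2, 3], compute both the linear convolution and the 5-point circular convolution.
Linear: y_lin[0] = 5×2 = 10; y_lin[1] = 5×1 + 1×2 = 7; y_lin[2] = 5×3 + 1×1 + 5×2 = 26; y_lin[3] = 5×2 + 1×3 + 5×1 + 1×2 = 20; y_lin[4] = 5×3 + 1×2 + 5×3 + 1×1 + 1×2 = 35; y_lin[5] = 1×3 + 5×2 + 1×3 + 1×1 = 17; y_lin[6] = 5×3 + 1×2 + 1×3 = 20; y_lin[7] = 1×3 + 1×2 = 5; y_lin[8] = 1×3 = 3 → [10, 7, 26, 20, 35, 17, 20, 5, 3]. Circular (length 5): y[0] = 5×2 + 1×3 + 5×2 + 1×3 + 1×1 = 27; y[1] = 5×1 + 1×2 + 5×3 + 1×2 + 1×3 = 27; y[2] = 5×3 + 1×1 + 5×2 + 1×3 + 1×2 = 31; y[3] = 5×2 + 1×3 + 5×1 + 1×2 + 1×3 = 23; y[4] = 5×3 + 1×2 + 5×3 + 1×1 + 1×2 = 35 → [27, 27, 31, 23, 35]

Linear: [10, 7, 26, 20, 35, 17, 20, 5, 3], Circular: [27, 27, 31, 23, 35]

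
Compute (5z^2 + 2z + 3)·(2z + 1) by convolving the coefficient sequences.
Ascending coefficients: a = [3, 2, 5], b = [1, 2]. c[0] = 3×1 = 3; c[1] = 3×2 + 2×1 = 8; c[2] = 2×2 + 5×1 = 9; c[3] = 5×2 = 10. Result coefficients: [3, 8, 9, 10] → 10z^3 + 9z^2 + 8z + 3

10z^3 + 9z^2 + 8z + 3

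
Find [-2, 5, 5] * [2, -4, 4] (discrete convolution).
y[0] = -2×2 = -4; y[1] = -2×-4 + 5×2 = 18; y[2] = -2×4 + 5×-4 + 5×2 = -18; y[3] = 5×4 + 5×-4 = 0; y[4] = 5×4 = 20

[-4, 18, -18, 0, 20]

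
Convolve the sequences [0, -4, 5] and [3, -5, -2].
y[0] = 0×3 = 0; y[1] = 0×-5 + -4×3 = -12; y[2] = 0×-2 + -4×-5 + 5×3 = 35; y[3] = -4×-2 + 5×-5 = -17; y[4] = 5×-2 = -10

[0, -12, 35, -17, -10]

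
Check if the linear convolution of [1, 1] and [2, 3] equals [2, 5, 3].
Recompute linear convolution of [1, 1] and [2, 3]: y[0] = 1×2 = 2; y[1] = 1×3 + 1×2 = 5; y[2] = 1×3 = 3 → [2, 5, 3]. Given [2, 5, 3] matches, so answer: Yes

Yes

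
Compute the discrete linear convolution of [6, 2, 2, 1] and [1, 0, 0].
y[0] = 6×1 = 6; y[1] = 6×0 + 2×1 = 2; y[2] = 6×0 + 2×0 + 2×1 = 2; y[3] = 2×0 + 2×0 + 1×1 = 1; y[4] = 2×0 + 1×0 = 0; y[5] = 1×0 = 0

[6, 2, 2, 1, 0, 0]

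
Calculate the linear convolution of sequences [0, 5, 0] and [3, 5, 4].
y[0] = 0×3 = 0; y[1] = 0×5 + 5×3 = 15; y[2] = 0×4 + 5×5 + 0×3 = 25; y[3] = 5×4 + 0×5 = 20; y[4] = 0×4 = 0

[0, 15, 25, 20, 0]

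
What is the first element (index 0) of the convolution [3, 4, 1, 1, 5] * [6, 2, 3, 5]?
Use y[k] = Σ_i a[i]·b[k-i] at k=0. y[0] = 3×6 = 18

18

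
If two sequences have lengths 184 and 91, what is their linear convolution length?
Linear/full convolution length: m + n - 1 = 184 + 91 - 1 = 274

274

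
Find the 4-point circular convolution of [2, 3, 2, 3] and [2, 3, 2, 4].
Use y[k] = Σ_j f[j]·g[(k-j) mod 4]. y[0] = 2×2 + 3×4 + 2×2 + 3×3 = 29; y[1] = 2×3 + 3×2 + 2×4 + 3×2 = 26; y[2] = 2×2 + 3×3 + 2×2 + 3×4 = 29; y[3] = 2×4 + 3×2 + 2×3 + 3×2 = 26. Result: [29, 26, 29, 26]

[29, 26, 29, 26]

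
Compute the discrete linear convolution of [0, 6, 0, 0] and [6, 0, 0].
y[0] = 0×6 = 0; y[1] = 0×0 + 6×6 = 36; y[2] = 0×0 + 6×0 + 0×6 = 0; y[3] = 6×0 + 0×0 + 0×6 = 0; y[4] = 0×0 + 0×0 = 0; y[5] = 0×0 = 0

[0, 36, 0, 0, 0, 0]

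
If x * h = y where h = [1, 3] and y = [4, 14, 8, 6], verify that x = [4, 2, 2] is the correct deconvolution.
Forward-compute [4, 2, 2] * [1, 3]: y[0] = 4×1 = 4; y[1] = 4×3 + 2×1 = 14; y[2] = 2×3 + 2×1 = 8; y[3] = 2×3 = 6 → [4, 14, 8, 6]. Matches given y = [4, 14, 8, 6], so verified.

Verified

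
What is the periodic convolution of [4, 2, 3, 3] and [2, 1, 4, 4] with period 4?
Use y[k] = Σ_j a[j]·b[(k-j) mod 4]. y[0] = 4×2 + 2×4 + 3×4 + 3×1 = 31; y[1] = 4×1 + 2×2 + 3×4 + 3×4 = 32; y[2] = 4×4 + 2×1 + 3×2 + 3×4 = 36; y[3] = 4×4 + 2×4 + 3×1 + 3×2 = 33. Result: [31, 32, 36, 33]

[31, 32, 36, 33]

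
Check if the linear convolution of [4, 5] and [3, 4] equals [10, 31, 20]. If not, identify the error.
Recompute linear convolution of [4, 5] and [3, 4]: y[0] = 4×3 = 12; y[1] = 4×4 + 5×3 = 31; y[2] = 5×4 = 20 → [12, 31, 20]. Compare to given [10, 31, 20]: they differ at index 0: given 10, correct 12, so answer: No

No. Error at index 0: given 10, correct 12.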